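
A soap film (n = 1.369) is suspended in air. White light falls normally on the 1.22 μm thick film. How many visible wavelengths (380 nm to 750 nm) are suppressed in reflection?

4

At the upper boundary (n = 1.0 to n = 1.369) the reflected ray undergoes a half-wave phase shift.
Ray reflecting at the bottom interface goes from n = 1.369 toward n = 1.0: no phase shift.
The two reflections differ by half a wavelength.
So the condition for destructive reflection is 2 n t = m λ.
λ = 2 n t / m = 3340 / m nm.
m=4: 835 nm (IR); m=5: 668 nm (visible); m=6: 557 nm (visible); m=7: 477 nm (visible); m=8: 418 nm (visible); m=9: 371 nm (UV).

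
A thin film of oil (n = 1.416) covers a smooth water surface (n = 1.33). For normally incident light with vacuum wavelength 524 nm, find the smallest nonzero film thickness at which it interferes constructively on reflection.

Top surface (1.0 → 1.416): reflection off a higher-index medium gives a half-wave phase shift.
Ray reflecting at the bottom interface goes from n = 1.416 toward n = 1.33: no phase shift.
Net: one phase inversion between the two reflected rays.
So the condition for constructive reflection is 2 n t = (m + ½) λ.
Minimum at m = 0: t = λ / (4 n) = 524 / (4 × 1.416) = 92.5 nm.

92.5 nm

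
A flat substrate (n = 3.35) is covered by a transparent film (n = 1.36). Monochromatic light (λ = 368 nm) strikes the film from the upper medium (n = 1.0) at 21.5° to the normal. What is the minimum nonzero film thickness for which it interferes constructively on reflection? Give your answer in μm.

0.140 μm

At the upper boundary (n = 1.0 to n = 1.36) the reflected ray undergoes a half-wave phase shift.
Ray reflecting at the bottom interface goes from n = 1.36 toward n = 3.35: a half-wave phase shift.
Net: no relative phase inversion (both shifts match).
For strong reflection here: 2 n t cos θ_r = m λ.
Snell's law: 1.0 sin 21.5° = 1.36 sin θ_r → sin θ_r = 0.269, cos θ_r = 0.963.
Minimum nonzero at m = 1: t = λ / (2 n cos θ_r) = 368 / (2 × 1.36 × 0.963) = 140 nm.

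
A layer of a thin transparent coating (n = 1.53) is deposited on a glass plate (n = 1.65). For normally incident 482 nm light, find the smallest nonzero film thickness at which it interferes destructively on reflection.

78.8 nm

Top surface (1.0 → 1.53): reflection off a higher-index medium gives a half-wave phase shift.
Bottom surface (1.53 → 1.65): reflection off a higher-index medium gives a half-wave phase shift.
The two reflections carry the same phase change, so no net offset.
With no net inversion, destructive interference in reflection requires 2 n t = (m + ½) λ.
Minimum at m = 0: t = λ / (4 n) = 482 / (4 × 1.53) = 78.8 nm.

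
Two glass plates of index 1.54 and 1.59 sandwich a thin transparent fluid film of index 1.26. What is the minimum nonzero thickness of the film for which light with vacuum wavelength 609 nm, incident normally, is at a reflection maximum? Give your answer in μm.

At the upper boundary (n = 1.54 to n = 1.26) the reflected ray undergoes no phase shift.
Ray reflecting at the bottom interface goes from n = 1.26 toward n = 1.59: a half-wave phase shift.
Net: one phase inversion between the two reflected rays.
For strong reflection here: 2 n t = (m + ½) λ.
Minimum at m = 0: t = λ / (4 n) = 609 / (4 × 1.26) = 121 nm.

0.121 μm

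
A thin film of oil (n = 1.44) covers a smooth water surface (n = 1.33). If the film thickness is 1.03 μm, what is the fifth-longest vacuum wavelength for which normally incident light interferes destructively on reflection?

Top surface (1.0 → 1.44): reflection off a higher-index medium gives a half-wave phase shift.
Ray reflecting at the bottom interface goes from n = 1.44 toward n = 1.33: no phase shift.
Exactly one π shift → a net half-wave offset.
For minimum reflection here: 2 n t = m λ.
λ = 2 n t / m. The fifth-longest wavelength is m = 5: λ = 2 × 1.44 × 1030 / 5.00 = 593 nm.

593 nm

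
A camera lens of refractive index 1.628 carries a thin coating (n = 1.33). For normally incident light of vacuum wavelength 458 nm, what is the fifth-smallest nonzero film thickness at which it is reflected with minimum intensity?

At the upper boundary (n = 1.0 to n = 1.33) the reflected ray undergoes a half-wave phase shift.
Ray reflecting at the bottom interface goes from n = 1.33 toward n = 1.628: a half-wave phase shift.
Net: no relative phase inversion (both shifts match).
For minimum reflection here: 2 n t = (m + ½) λ.
The fifth-smallest nonzero thickness corresponds to m = 4: t = (m + ½) λ / (2 n) = 4.50 × 458 / (2 × 1.33) = 775 nm.

775 nm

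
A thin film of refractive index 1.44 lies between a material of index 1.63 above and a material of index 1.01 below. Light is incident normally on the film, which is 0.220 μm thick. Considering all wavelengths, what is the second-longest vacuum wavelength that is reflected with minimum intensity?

422 nm

At the upper boundary (n = 1.63 to n = 1.44) the reflected ray undergoes no phase shift.
Bottom surface (1.44 → 1.01): reflection off a lower-index medium gives no phase shift.
The two reflections carry the same phase change, so no net offset.
For minimum reflection here: 2 n t = (m + ½) λ.
λ = 2 n t / (m + ½). The second-longest wavelength is m = 1: λ = 2 × 1.44 × 220 / 1.50 = 422 nm.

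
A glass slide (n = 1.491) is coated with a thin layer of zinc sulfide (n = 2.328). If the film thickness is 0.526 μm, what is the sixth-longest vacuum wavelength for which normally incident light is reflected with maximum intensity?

Top surface (1.0 → 2.328): reflection off a higher-index medium gives a half-wave phase shift.
Bottom surface (2.328 → 1.491): reflection off a lower-index medium gives no phase shift.
Net: one phase inversion between the two reflected rays.
With one net inversion, constructive interference in reflection requires 2 n t = (m + ½) λ.
λ = 2 n t / (m + ½). The sixth-longest wavelength is m = 5: λ = 2 × 2.328 × 526 / 5.50 = 445 nm.

445 nm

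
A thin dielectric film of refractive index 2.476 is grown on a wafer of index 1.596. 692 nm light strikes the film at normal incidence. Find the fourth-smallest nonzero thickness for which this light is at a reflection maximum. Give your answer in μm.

Ray reflecting at the top interface goes from n = 1.0 toward n = 2.476: a half-wave phase shift.
Bottom surface (2.476 → 1.596): reflection off a lower-index medium gives no phase shift.
Net: one phase inversion between the two reflected rays.
For maximum reflection here: 2 n t = (m + ½) λ.
The fourth-smallest nonzero thickness corresponds to m = 3: t = (m + ½) λ / (2 n) = 3.50 × 692 / (2 × 2.476) = 489 nm.

0.489 μm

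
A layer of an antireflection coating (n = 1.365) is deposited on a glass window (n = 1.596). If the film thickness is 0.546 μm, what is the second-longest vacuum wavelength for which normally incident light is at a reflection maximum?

At the upper boundary (n = 1.0 to n = 1.365) the reflected ray undergoes a half-wave phase shift.
Bottom surface (1.365 → 1.596): reflection off a higher-index medium gives a half-wave phase shift.
Zero or two π shifts → no net half-wave offset.
For strong reflection here: 2 n t = m λ.
λ = 2 n t / m. The second-longest wavelength is m = 2: λ = 2 × 1.365 × 546 / 2.00 = 745 nm.

745 nm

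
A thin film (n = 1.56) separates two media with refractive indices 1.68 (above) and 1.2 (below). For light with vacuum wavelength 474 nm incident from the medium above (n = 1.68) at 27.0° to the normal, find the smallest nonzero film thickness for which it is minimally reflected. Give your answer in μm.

At the upper boundary (n = 1.68 to n = 1.56) the reflected ray undergoes no phase shift.
Bottom surface (1.56 → 1.2): reflection off a lower-index medium gives no phase shift.
Net: no relative phase inversion (both shifts match).
With no net inversion, destructive interference in reflection requires 2 n t cos θ_r = (m + ½) λ.
Snell's law: 1.68 sin 27.0° = 1.56 sin θ_r → sin θ_r = 0.489, cos θ_r = 0.872.
Minimum at m = 0: t = λ / (4 n cos θ_r) = 474 / (4 × 1.56 × 0.872) = 87.1 nm.

0.0871 μm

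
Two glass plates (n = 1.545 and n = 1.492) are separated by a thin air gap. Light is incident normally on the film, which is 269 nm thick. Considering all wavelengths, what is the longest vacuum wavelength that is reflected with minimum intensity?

538 nm

Ray reflecting at the top interface goes from n = 1.545 toward n = 1.0: no phase shift.
Ray reflecting at the bottom interface goes from n = 1.0 toward n = 1.492: a half-wave phase shift.
Exactly one π shift → a net half-wave offset.
With one net inversion, destructive interference in reflection requires 2 n t = m λ.
λ = 2 n t / m. The longest wavelength is m = 1: λ = 2 × 1.0 × 269 / 1.00 = 538 nm.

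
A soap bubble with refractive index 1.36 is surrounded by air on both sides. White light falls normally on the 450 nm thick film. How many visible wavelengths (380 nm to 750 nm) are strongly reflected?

At the upper boundary (n = 1.0 to n = 1.36) the reflected ray undergoes a half-wave phase shift.
Ray reflecting at the bottom interface goes from n = 1.36 toward n = 1.0: no phase shift.
The two reflections differ by half a wavelength.
With one net inversion, constructive interference in reflection requires 2 n t = (m + ½) λ.
λ = 2 n t / (m + ½) = 1224 / (m + ½) nm.
m=1: 816 nm (IR); m=2: 490 nm (visible); m=3: 350 nm (UV).

1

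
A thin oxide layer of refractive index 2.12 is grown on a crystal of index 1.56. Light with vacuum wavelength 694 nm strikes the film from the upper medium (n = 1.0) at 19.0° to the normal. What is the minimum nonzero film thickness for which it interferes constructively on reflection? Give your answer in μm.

0.0828 μm

Top surface (1.0 → 2.12): reflection off a higher-index medium gives a half-wave phase shift.
Ray reflecting at the bottom interface goes from n = 2.12 toward n = 1.56: no phase shift.
The two reflections differ by half a wavelength.
For strong reflection here: 2 n t cos θ_r = (m + ½) λ.
Snell's law: 1.0 sin 19.0° = 2.12 sin θ_r → sin θ_r = 0.154, cos θ_r = 0.988.
Minimum at m = 0: t = λ / (4 n cos θ_r) = 694 / (4 × 2.12 × 0.988) = 82.8 nm.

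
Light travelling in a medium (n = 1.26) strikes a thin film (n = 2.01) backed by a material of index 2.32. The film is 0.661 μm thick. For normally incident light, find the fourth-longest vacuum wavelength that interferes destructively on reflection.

At the upper boundary (n = 1.26 to n = 2.01) the reflected ray undergoes a half-wave phase shift.
Bottom surface (2.01 → 2.32): reflection off a higher-index medium gives a half-wave phase shift.
The two reflections carry the same phase change, so no net offset.
With no net inversion, destructive interference in reflection requires 2 n t = (m + ½) λ.
λ = 2 n t / (m + ½). The fourth-longest wavelength is m = 3: λ = 2 × 2.01 × 661 / 3.50 = 759 nm.

759 nm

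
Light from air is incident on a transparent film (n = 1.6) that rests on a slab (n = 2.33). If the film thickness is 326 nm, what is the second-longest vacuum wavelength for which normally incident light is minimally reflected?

695 nm

At the upper boundary (n = 1.0 to n = 1.6) the reflected ray undergoes a half-wave phase shift.
At the lower boundary (n = 1.6 to n = 2.33) the reflected ray undergoes a half-wave phase shift.
Zero or two π shifts → no net half-wave offset.
With no net inversion, destructive interference in reflection requires 2 n t = (m + ½) λ.
λ = 2 n t / (m + ½). The second-longest wavelength is m = 1: λ = 2 × 1.6 × 326 / 1.50 = 695 nm.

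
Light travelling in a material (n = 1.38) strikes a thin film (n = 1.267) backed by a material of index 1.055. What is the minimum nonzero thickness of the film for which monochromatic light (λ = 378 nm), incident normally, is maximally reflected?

149 nm

Ray reflecting at the top interface goes from n = 1.38 toward n = 1.267: no phase shift.
Ray reflecting at the bottom interface goes from n = 1.267 toward n = 1.055: no phase shift.
Zero or two π shifts → no net half-wave offset.
So the condition for constructive reflection is 2 n t = m λ.
Minimum nonzero at m = 1: t = λ / (2 n) = 378 / (2 × 1.267) = 149 nm.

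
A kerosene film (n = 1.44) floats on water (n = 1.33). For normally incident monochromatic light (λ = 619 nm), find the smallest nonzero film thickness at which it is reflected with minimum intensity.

At the upper boundary (n = 1.0 to n = 1.44) the reflected ray undergoes a half-wave phase shift.
At the lower boundary (n = 1.44 to n = 1.33) the reflected ray undergoes no phase shift.
Net: one phase inversion between the two reflected rays.
So the condition for destructive reflection is 2 n t = m λ.
Minimum nonzero at m = 1: t = λ / (2 n) = 619 / (2 × 1.44) = 215 nm.

215 nm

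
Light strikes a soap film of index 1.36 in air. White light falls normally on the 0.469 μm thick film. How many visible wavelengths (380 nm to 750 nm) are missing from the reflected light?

2

At the upper boundary (n = 1.0 to n = 1.36) the reflected ray undergoes a half-wave phase shift.
Bottom surface (1.36 → 1.0): reflection off a lower-index medium gives no phase shift.
Net: one phase inversion between the two reflected rays.
For dark reflection here: 2 n t = m λ.
λ = 2 n t / m = 1276 / m nm.
m=1: 1276 nm (IR); m=2: 638 nm (visible); m=3: 425 nm (visible); m=4: 319 nm (UV).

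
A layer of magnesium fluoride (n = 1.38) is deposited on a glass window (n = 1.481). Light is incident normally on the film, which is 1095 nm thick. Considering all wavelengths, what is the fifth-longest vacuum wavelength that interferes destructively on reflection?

672 nm

Ray reflecting at the top interface goes from n = 1.0 toward n = 1.38: a half-wave phase shift.
Bottom surface (1.38 → 1.481): reflection off a higher-index medium gives a half-wave phase shift.
Zero or two π shifts → no net half-wave offset.
For dark reflection here: 2 n t = (m + ½) λ.
λ = 2 n t / (m + ½). The fifth-longest wavelength is m = 4: λ = 2 × 1.38 × 1095 / 4.50 = 672 nm.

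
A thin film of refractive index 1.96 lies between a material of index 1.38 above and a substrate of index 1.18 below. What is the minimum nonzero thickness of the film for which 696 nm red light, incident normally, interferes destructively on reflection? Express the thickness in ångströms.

1776 Å

At the upper boundary (n = 1.38 to n = 1.96) the reflected ray undergoes a half-wave phase shift.
Ray reflecting at the bottom interface goes from n = 1.96 toward n = 1.18: no phase shift.
Net: one phase inversion between the two reflected rays.
So the condition for destructive reflection is 2 n t = m λ.
Minimum nonzero at m = 1: t = λ / (2 n) = 696 / (2 × 1.96) = 178 nm.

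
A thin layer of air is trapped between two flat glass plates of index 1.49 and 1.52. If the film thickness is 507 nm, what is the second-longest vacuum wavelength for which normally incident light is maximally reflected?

676 nm

At the upper boundary (n = 1.49 to n = 1.0) the reflected ray undergoes no phase shift.
Ray reflecting at the bottom interface goes from n = 1.0 toward n = 1.52: a half-wave phase shift.
Net: one phase inversion between the two reflected rays.
For strong reflection here: 2 n t = (m + ½) λ.
λ = 2 n t / (m + ½). The second-longest wavelength is m = 1: λ = 2 × 1.0 × 507 / 1.50 = 676 nm.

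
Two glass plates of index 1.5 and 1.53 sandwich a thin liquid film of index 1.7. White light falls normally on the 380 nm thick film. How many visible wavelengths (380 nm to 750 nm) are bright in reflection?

1

At the upper boundary (n = 1.5 to n = 1.7) the reflected ray undergoes a half-wave phase shift.
Bottom surface (1.7 → 1.53): reflection off a lower-index medium gives no phase shift.
The two reflections differ by half a wavelength.
So the condition for constructive reflection is 2 n t = (m + ½) λ.
λ = 2 n t / (m + ½) = 1292 / (m + ½) nm.
m=1: 861 nm (IR); m=2: 517 nm (visible); m=3: 369 nm (UV).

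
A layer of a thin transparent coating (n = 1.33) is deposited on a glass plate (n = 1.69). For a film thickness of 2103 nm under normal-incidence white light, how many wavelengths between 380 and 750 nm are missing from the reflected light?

8

Ray reflecting at the top interface goes from n = 1.0 toward n = 1.33: a half-wave phase shift.
At the lower boundary (n = 1.33 to n = 1.69) the reflected ray undergoes a half-wave phase shift.
Zero or two π shifts → no net half-wave offset.
For minimum reflection here: 2 n t = (m + ½) λ.
λ = 2 n t / (m + ½) = 5594 / (m + ½) nm.
m=6: 861 nm (IR); m=7: 746 nm (visible); m=8: 658 nm (visible); m=9: 589 nm (visible); m=10: 533 nm (visible); m=11: 486 nm (visible); m=12: 448 nm (visible); m=13: 414 nm (visible); m=14: 386 nm (visible); m=15: 361 nm (UV).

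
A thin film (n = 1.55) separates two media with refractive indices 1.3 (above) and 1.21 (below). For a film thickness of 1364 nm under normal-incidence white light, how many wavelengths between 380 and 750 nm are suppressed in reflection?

6

Ray reflecting at the top interface goes from n = 1.3 toward n = 1.55: a half-wave phase shift.
Ray reflecting at the bottom interface goes from n = 1.55 toward n = 1.21: no phase shift.
Net: one phase inversion between the two reflected rays.
For dark reflection here: 2 n t = m λ.
λ = 2 n t / m = 4228 / m nm.
m=5: 846 nm (IR); m=6: 705 nm (visible); m=7: 604 nm (visible); m=8: 529 nm (visible); m=9: 470 nm (visible); m=10: 423 nm (visible); m=11: 384 nm (visible); m=12: 352 nm (UV).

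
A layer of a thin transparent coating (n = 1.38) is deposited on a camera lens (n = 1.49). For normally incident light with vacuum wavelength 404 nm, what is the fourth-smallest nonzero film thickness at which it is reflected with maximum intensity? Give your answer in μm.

0.586 μm

Ray reflecting at the top interface goes from n = 1.0 toward n = 1.38: a half-wave phase shift.
Ray reflecting at the bottom interface goes from n = 1.38 toward n = 1.49: a half-wave phase shift.
Net: no relative phase inversion (both shifts match).
With no net inversion, constructive interference in reflection requires 2 n t = m λ.
The fourth-smallest nonzero thickness corresponds to m = 4: t = m λ / (2 n) = 4.00 × 404 / (2 × 1.38) = 586 nm.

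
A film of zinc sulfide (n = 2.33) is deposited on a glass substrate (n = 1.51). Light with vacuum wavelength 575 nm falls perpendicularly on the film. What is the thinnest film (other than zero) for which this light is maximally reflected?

Ray reflecting at the top interface goes from n = 1.0 toward n = 2.33: a half-wave phase shift.
Ray reflecting at the bottom interface goes from n = 2.33 toward n = 1.51: no phase shift.
The two reflections differ by half a wavelength.
For bright reflection here: 2 n t = (m + ½) λ.
Minimum at m = 0: t = λ / (4 n) = 575 / (4 × 2.33) = 61.7 nm.

61.7 nm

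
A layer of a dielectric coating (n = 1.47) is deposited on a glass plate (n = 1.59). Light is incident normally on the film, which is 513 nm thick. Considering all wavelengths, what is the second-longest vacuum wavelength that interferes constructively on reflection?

At the upper boundary (n = 1.0 to n = 1.47) the reflected ray undergoes a half-wave phase shift.
Bottom surface (1.47 → 1.59): reflection off a higher-index medium gives a half-wave phase shift.
The two reflections carry the same phase change, so no net offset.
So the condition for constructive reflection is 2 n t = m λ.
λ = 2 n t / m. The second-longest wavelength is m = 2: λ = 2 × 1.47 × 513 / 2.00 = 754 nm.

754 nm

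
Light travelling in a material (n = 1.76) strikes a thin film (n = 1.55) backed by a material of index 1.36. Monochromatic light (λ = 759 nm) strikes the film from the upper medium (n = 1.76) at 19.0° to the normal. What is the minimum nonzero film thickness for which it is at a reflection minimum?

132 nm

Ray reflecting at the top interface goes from n = 1.76 toward n = 1.55: no phase shift.
At the lower boundary (n = 1.55 to n = 1.36) the reflected ray undergoes no phase shift.
Net: no relative phase inversion (both shifts match).
So the condition for destructive reflection is 2 n t cos θ_r = (m + ½) λ.
Snell's law: 1.76 sin 19.0° = 1.55 sin θ_r → sin θ_r = 0.370, cos θ_r = 0.929.
Minimum at m = 0: t = λ / (4 n cos θ_r) = 759 / (4 × 1.55 × 0.929) = 132 nm.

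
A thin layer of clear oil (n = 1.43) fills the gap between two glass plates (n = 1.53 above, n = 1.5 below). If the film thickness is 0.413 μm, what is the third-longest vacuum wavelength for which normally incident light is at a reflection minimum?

394 nm

At the upper boundary (n = 1.53 to n = 1.43) the reflected ray undergoes no phase shift.
At the lower boundary (n = 1.43 to n = 1.5) the reflected ray undergoes a half-wave phase shift.
Net: one phase inversion between the two reflected rays.
For minimum reflection here: 2 n t = m λ.
λ = 2 n t / m. The third-longest wavelength is m = 3: λ = 2 × 1.43 × 413 / 3.00 = 394 nm.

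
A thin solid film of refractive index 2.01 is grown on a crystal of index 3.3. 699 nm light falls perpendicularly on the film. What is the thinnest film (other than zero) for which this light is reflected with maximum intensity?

174 nm

Top surface (1.0 → 2.01): reflection off a higher-index medium gives a half-wave phase shift.
At the lower boundary (n = 2.01 to n = 3.3) the reflected ray undergoes a half-wave phase shift.
Zero or two π shifts → no net half-wave offset.
With no net inversion, constructive interference in reflection requires 2 n t = m λ.
Minimum nonzero at m = 1: t = λ / (2 n) = 699 / (2 × 2.01) = 174 nm.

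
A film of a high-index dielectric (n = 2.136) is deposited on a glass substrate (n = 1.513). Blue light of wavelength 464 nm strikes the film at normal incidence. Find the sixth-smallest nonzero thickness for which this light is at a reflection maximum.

Top surface (1.0 → 2.136): reflection off a higher-index medium gives a half-wave phase shift.
At the lower boundary (n = 2.136 to n = 1.513) the reflected ray undergoes no phase shift.
Exactly one π shift → a net half-wave offset.
For strong reflection here: 2 n t = (m + ½) λ.
The sixth-smallest nonzero thickness corresponds to m = 5: t = (m + ½) λ / (2 n) = 5.50 × 464 / (2 × 2.136) = 597 nm.

597 nm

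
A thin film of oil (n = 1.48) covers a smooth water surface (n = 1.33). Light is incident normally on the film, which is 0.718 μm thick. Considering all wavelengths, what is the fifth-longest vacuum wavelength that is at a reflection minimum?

At the upper boundary (n = 1.0 to n = 1.48) the reflected ray undergoes a half-wave phase shift.
At the lower boundary (n = 1.48 to n = 1.33) the reflected ray undergoes no phase shift.
The two reflections differ by half a wavelength.
With one net inversion, destructive interference in reflection requires 2 n t = m λ.
λ = 2 n t / m. The fifth-longest wavelength is m = 5: λ = 2 × 1.48 × 718 / 5.00 = 425 nm.

425 nm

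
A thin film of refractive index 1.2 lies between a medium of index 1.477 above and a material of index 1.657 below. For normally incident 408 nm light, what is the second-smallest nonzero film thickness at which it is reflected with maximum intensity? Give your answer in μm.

0.255 μm

At the upper boundary (n = 1.477 to n = 1.2) the reflected ray undergoes no phase shift.
Ray reflecting at the bottom interface goes from n = 1.2 toward n = 1.657: a half-wave phase shift.
Net: one phase inversion between the two reflected rays.
With one net inversion, constructive interference in reflection requires 2 n t = (m + ½) λ.
The second-smallest nonzero thickness corresponds to m = 1: t = (m + ½) λ / (2 n) = 1.50 × 408 / (2 × 1.2) = 255 nm.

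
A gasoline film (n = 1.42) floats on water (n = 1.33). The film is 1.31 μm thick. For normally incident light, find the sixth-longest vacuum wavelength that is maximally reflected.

676 nm

At the upper boundary (n = 1.0 to n = 1.42) the reflected ray undergoes a half-wave phase shift.
Ray reflecting at the bottom interface goes from n = 1.42 toward n = 1.33: no phase shift.
Exactly one π shift → a net half-wave offset.
For strong reflection here: 2 n t = (m + ½) λ.
λ = 2 n t / (m + ½). The sixth-longest wavelength is m = 5: λ = 2 × 1.42 × 1310 / 5.50 = 676 nm.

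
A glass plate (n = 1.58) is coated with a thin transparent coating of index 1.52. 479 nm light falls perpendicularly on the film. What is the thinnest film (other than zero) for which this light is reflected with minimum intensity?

78.8 nm

At the upper boundary (n = 1.0 to n = 1.52) the reflected ray undergoes a half-wave phase shift.
Bottom surface (1.52 → 1.58): reflection off a higher-index medium gives a half-wave phase shift.
Net: no relative phase inversion (both shifts match).
So the condition for destructive reflection is 2 n t = (m + ½) λ.
Minimum at m = 0: t = λ / (4 n) = 479 / (4 × 1.52) = 78.8 nm.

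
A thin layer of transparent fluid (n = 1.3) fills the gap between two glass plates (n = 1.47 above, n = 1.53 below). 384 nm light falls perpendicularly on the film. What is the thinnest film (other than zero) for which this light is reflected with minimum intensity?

148 nm

At the upper boundary (n = 1.47 to n = 1.3) the reflected ray undergoes no phase shift.
At the lower boundary (n = 1.3 to n = 1.53) the reflected ray undergoes a half-wave phase shift.
Net: one phase inversion between the two reflected rays.
For dark reflection here: 2 n t = m λ.
Minimum nonzero at m = 1: t = λ / (2 n) = 384 / (2 × 1.3) = 148 nm.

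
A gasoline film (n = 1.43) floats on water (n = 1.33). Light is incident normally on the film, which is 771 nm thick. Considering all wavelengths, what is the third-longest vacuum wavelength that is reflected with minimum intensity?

At the upper boundary (n = 1.0 to n = 1.43) the reflected ray undergoes a half-wave phase shift.
Bottom surface (1.43 → 1.33): reflection off a lower-index medium gives no phase shift.
Net: one phase inversion between the two reflected rays.
So the condition for destructive reflection is 2 n t = m λ.
λ = 2 n t / m. The third-longest wavelength is m = 3: λ = 2 × 1.43 × 771 / 3.00 = 735 nm.

735 nm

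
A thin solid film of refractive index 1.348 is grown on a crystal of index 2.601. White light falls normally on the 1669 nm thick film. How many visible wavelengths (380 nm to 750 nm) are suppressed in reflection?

6

At the upper boundary (n = 1.0 to n = 1.348) the reflected ray undergoes a half-wave phase shift.
Ray reflecting at the bottom interface goes from n = 1.348 toward n = 2.601: a half-wave phase shift.
The two reflections carry the same phase change, so no net offset.
So the condition for destructive reflection is 2 n t = (m + ½) λ.
λ = 2 n t / (m + ½) = 4500 / (m + ½) nm.
m=5: 818 nm (IR); m=6: 692 nm (visible); m=7: 600 nm (visible); m=8: 529 nm (visible); m=9: 474 nm (visible); m=10: 429 nm (visible); m=11: 391 nm (visible); m=12: 360 nm (UV).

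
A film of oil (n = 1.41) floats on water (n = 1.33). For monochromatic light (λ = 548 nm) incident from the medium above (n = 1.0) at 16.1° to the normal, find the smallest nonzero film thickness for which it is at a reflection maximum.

99.1 nm

Ray reflecting at the top interface goes from n = 1.0 toward n = 1.41: a half-wave phase shift.
Ray reflecting at the bottom interface goes from n = 1.41 toward n = 1.33: no phase shift.
Net: one phase inversion between the two reflected rays.
For strong reflection here: 2 n t cos θ_r = (m + ½) λ.
Snell's law: 1.0 sin 16.1° = 1.41 sin θ_r → sin θ_r = 0.197, cos θ_r = 0.980.
Minimum at m = 0: t = λ / (4 n cos θ_r) = 548 / (4 × 1.41 × 0.980) = 99.1 nm.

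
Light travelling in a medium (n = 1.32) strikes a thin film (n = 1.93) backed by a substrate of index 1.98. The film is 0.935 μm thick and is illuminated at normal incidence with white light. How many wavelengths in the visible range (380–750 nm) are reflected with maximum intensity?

At the upper boundary (n = 1.32 to n = 1.93) the reflected ray undergoes a half-wave phase shift.
Ray reflecting at the bottom interface goes from n = 1.93 toward n = 1.98: a half-wave phase shift.
The two reflections carry the same phase change, so no net offset.
With no net inversion, constructive interference in reflection requires 2 n t = m λ.
λ = 2 n t / m = 3609 / m nm.
m=4: 902 nm (IR); m=5: 722 nm (visible); m=6: 602 nm (visible); m=7: 516 nm (visible); m=8: 451 nm (visible); m=9: 401 nm (visible); m=10: 361 nm (UV).

5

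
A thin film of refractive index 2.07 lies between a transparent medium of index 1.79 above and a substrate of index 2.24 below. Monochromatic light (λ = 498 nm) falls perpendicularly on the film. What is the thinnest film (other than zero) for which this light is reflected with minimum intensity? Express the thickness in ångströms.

601 Å

Ray reflecting at the top interface goes from n = 1.79 toward n = 2.07: a half-wave phase shift.
At the lower boundary (n = 2.07 to n = 2.24) the reflected ray undergoes a half-wave phase shift.
Net: no relative phase inversion (both shifts match).
For weak reflection here: 2 n t = (m + ½) λ.
Minimum at m = 0: t = λ / (4 n) = 498 / (4 × 2.07) = 60.1 nm.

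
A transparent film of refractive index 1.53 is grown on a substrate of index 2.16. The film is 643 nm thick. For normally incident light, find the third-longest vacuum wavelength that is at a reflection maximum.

656 nm

At the upper boundary (n = 1.0 to n = 1.53) the reflected ray undergoes a half-wave phase shift.
Ray reflecting at the bottom interface goes from n = 1.53 toward n = 2.16: a half-wave phase shift.
Net: no relative phase inversion (both shifts match).
So the condition for constructive reflection is 2 n t = m λ.
λ = 2 n t / m. The third-longest wavelength is m = 3: λ = 2 × 1.53 × 643 / 3.00 = 656 nm.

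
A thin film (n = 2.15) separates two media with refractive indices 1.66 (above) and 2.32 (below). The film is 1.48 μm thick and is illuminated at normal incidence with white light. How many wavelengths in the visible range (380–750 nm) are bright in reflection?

8

Ray reflecting at the top interface goes from n = 1.66 toward n = 2.15: a half-wave phase shift.
At the lower boundary (n = 2.15 to n = 2.32) the reflected ray undergoes a half-wave phase shift.
The two reflections carry the same phase change, so no net offset.
With no net inversion, constructive interference in reflection requires 2 n t = m λ.
λ = 2 n t / m = 6364 / m nm.
m=8: 796 nm (IR); m=9: 707 nm (visible); m=10: 636 nm (visible); m=11: 579 nm (visible); m=12: 530 nm (visible); m=13: 490 nm (visible); m=14: 455 nm (visible); m=15: 424 nm (visible); m=16: 398 nm (visible); m=17: 374 nm (UV).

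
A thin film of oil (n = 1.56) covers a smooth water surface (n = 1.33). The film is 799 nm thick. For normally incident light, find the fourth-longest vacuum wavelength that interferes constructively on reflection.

At the upper boundary (n = 1.0 to n = 1.56) the reflected ray undergoes a half-wave phase shift.
At the lower boundary (n = 1.56 to n = 1.33) the reflected ray undergoes no phase shift.
The two reflections differ by half a wavelength.
For maximum reflection here: 2 n t = (m + ½) λ.
λ = 2 n t / (m + ½). The fourth-longest wavelength is m = 3: λ = 2 × 1.56 × 799 / 3.50 = 712 nm.

712 nm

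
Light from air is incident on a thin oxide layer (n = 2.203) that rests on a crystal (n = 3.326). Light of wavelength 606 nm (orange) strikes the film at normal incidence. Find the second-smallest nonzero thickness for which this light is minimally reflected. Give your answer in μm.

At the upper boundary (n = 1.0 to n = 2.203) the reflected ray undergoes a half-wave phase shift.
Ray reflecting at the bottom interface goes from n = 2.203 toward n = 3.326: a half-wave phase shift.
Zero or two π shifts → no net half-wave offset.
For dark reflection here: 2 n t = (m + ½) λ.
The second-smallest nonzero thickness corresponds to m = 1: t = (m + ½) λ / (2 n) = 1.50 × 606 / (2 × 2.203) = 206 nm.

0.206 μm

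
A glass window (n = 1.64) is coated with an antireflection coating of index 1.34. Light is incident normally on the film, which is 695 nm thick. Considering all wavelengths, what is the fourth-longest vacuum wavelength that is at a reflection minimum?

532 nm

At the upper boundary (n = 1.0 to n = 1.34) the reflected ray undergoes a half-wave phase shift.
At the lower boundary (n = 1.34 to n = 1.64) the reflected ray undergoes a half-wave phase shift.
Zero or two π shifts → no net half-wave offset.
With no net inversion, destructive interference in reflection requires 2 n t = (m + ½) λ.
λ = 2 n t / (m + ½). The fourth-longest wavelength is m = 3: λ = 2 × 1.34 × 695 / 3.50 = 532 nm.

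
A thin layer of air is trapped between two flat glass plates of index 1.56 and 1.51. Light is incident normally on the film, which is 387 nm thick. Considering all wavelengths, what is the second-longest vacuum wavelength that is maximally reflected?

Ray reflecting at the top interface goes from n = 1.56 toward n = 1.0: no phase shift.
Bottom surface (1.0 → 1.51): reflection off a higher-index medium gives a half-wave phase shift.
Net: one phase inversion between the two reflected rays.
For maximum reflection here: 2 n t = (m + ½) λ.
λ = 2 n t / (m + ½). The second-longest wavelength is m = 1: λ = 2 × 1.0 × 387 / 1.50 = 516 nm.

516 nm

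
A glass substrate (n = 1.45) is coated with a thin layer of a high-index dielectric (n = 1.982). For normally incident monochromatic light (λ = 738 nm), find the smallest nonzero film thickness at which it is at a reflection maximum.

93.1 nm

Ray reflecting at the top interface goes from n = 1.0 toward n = 1.982: a half-wave phase shift.
Bottom surface (1.982 → 1.45): reflection off a lower-index medium gives no phase shift.
Net: one phase inversion between the two reflected rays.
So the condition for constructive reflection is 2 n t = (m + ½) λ.
Minimum at m = 0: t = λ / (4 n) = 738 / (4 × 1.982) = 93.1 nm.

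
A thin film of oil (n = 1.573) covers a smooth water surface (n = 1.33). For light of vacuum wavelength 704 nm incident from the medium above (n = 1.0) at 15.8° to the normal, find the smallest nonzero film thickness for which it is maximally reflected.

Top surface (1.0 → 1.573): reflection off a higher-index medium gives a half-wave phase shift.
Bottom surface (1.573 → 1.33): reflection off a lower-index medium gives no phase shift.
The two reflections differ by half a wavelength.
With one net inversion, constructive interference in reflection requires 2 n t cos θ_r = (m + ½) λ.
Snell's law: 1.0 sin 15.8° = 1.573 sin θ_r → sin θ_r = 0.173, cos θ_r = 0.985.
Minimum at m = 0: t = λ / (4 n cos θ_r) = 704 / (4 × 1.573 × 0.985) = 114 nm.

114 nm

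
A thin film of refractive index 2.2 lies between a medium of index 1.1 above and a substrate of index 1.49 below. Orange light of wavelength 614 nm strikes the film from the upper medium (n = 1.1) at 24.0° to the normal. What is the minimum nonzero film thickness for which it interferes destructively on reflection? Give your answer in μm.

0.143 μm

Top surface (1.1 → 2.2): reflection off a higher-index medium gives a half-wave phase shift.
Ray reflecting at the bottom interface goes from n = 2.2 toward n = 1.49: no phase shift.
Net: one phase inversion between the two reflected rays.
For weak reflection here: 2 n t cos θ_r = m λ.
Snell's law: 1.1 sin 24.0° = 2.2 sin θ_r → sin θ_r = 0.203, cos θ_r = 0.979.
Minimum nonzero at m = 1: t = λ / (2 n cos θ_r) = 614 / (2 × 2.2 × 0.979) = 143 nm.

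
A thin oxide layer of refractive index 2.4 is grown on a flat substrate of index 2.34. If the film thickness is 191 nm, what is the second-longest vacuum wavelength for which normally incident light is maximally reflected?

Ray reflecting at the top interface goes from n = 1.0 toward n = 2.4: a half-wave phase shift.
Ray reflecting at the bottom interface goes from n = 2.4 toward n = 2.34: no phase shift.
Exactly one π shift → a net half-wave offset.
With one net inversion, constructive interference in reflection requires 2 n t = (m + ½) λ.
λ = 2 n t / (m + ½). The second-longest wavelength is m = 1: λ = 2 × 2.4 × 191 / 1.50 = 611 nm.

611 nm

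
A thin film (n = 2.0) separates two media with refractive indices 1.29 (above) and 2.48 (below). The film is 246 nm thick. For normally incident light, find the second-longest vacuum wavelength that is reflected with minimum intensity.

656 nm

Ray reflecting at the top interface goes from n = 1.29 toward n = 2.0: a half-wave phase shift.
At the lower boundary (n = 2.0 to n = 2.48) the reflected ray undergoes a half-wave phase shift.
Zero or two π shifts → no net half-wave offset.
With no net inversion, destructive interference in reflection requires 2 n t = (m + ½) λ.
λ = 2 n t / (m + ½). The second-longest wavelength is m = 1: λ = 2 × 2.0 × 246 / 1.50 = 656 nm.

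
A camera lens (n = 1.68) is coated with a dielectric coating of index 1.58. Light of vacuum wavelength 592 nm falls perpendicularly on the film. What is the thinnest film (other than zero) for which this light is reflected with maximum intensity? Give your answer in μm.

0.187 μm

At the upper boundary (n = 1.0 to n = 1.58) the reflected ray undergoes a half-wave phase shift.
Bottom surface (1.58 → 1.68): reflection off a higher-index medium gives a half-wave phase shift.
Net: no relative phase inversion (both shifts match).
So the condition for constructive reflection is 2 n t = m λ.
Minimum nonzero at m = 1: t = λ / (2 n) = 592 / (2 × 1.58) = 187 nm.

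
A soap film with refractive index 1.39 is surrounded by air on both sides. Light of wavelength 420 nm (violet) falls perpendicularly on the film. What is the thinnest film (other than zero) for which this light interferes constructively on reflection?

At the upper boundary (n = 1.0 to n = 1.39) the reflected ray undergoes a half-wave phase shift.
Bottom surface (1.39 → 1.0): reflection off a lower-index medium gives no phase shift.
Exactly one π shift → a net half-wave offset.
So the condition for constructive reflection is 2 n t = (m + ½) λ.
Minimum at m = 0: t = λ / (4 n) = 420 / (4 × 1.39) = 75.5 nm.

75.5 nm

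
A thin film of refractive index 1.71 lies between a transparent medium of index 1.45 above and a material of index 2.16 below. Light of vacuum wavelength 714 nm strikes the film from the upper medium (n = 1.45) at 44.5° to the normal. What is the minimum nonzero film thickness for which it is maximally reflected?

Top surface (1.45 → 1.71): reflection off a higher-index medium gives a half-wave phase shift.
Bottom surface (1.71 → 2.16): reflection off a higher-index medium gives a half-wave phase shift.
The two reflections carry the same phase change, so no net offset.
With no net inversion, constructive interference in reflection requires 2 n t cos θ_r = m λ.
Snell's law: 1.45 sin 44.5° = 1.71 sin θ_r → sin θ_r = 0.594, cos θ_r = 0.804.
Minimum nonzero at m = 1: t = λ / (2 n cos θ_r) = 714 / (2 × 1.71 × 0.804) = 260 nm.

260 nm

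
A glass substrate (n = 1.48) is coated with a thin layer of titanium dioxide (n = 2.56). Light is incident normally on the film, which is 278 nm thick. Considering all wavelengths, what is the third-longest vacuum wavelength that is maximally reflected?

At the upper boundary (n = 1.0 to n = 2.56) the reflected ray undergoes a half-wave phase shift.
Ray reflecting at the bottom interface goes from n = 2.56 toward n = 1.48: no phase shift.
The two reflections differ by half a wavelength.
So the condition for constructive reflection is 2 n t = (m + ½) λ.
λ = 2 n t / (m + ½). The third-longest wavelength is m = 2: λ = 2 × 2.56 × 278 / 2.50 = 569 nm.

569 nm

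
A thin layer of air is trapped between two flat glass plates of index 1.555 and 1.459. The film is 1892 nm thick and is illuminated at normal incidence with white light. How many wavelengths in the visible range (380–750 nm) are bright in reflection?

At the upper boundary (n = 1.555 to n = 1.0) the reflected ray undergoes no phase shift.
Ray reflecting at the bottom interface goes from n = 1.0 toward n = 1.459: a half-wave phase shift.
Net: one phase inversion between the two reflected rays.
So the condition for constructive reflection is 2 n t = (m + ½) λ.
λ = 2 n t / (m + ½) = 3784 / (m + ½) nm.
m=4: 841 nm (IR); m=5: 688 nm (visible); m=6: 582 nm (visible); m=7: 505 nm (visible); m=8: 445 nm (visible); m=9: 398 nm (visible); m=10: 360 nm (UV).

5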